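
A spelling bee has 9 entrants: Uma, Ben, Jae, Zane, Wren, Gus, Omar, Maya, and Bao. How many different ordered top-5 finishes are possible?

15120

This is an ordered selection of 5 from 9: P(9,5).
That gives 9 × 8 × 7 × 6 × 5 = 15120.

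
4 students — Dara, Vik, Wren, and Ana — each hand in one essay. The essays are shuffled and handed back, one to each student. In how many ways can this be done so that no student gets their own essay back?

9

This is the derangement count D_4: permutations of 4 items with no fixed point.
By inclusion–exclusion this is Σ_{j=0}^{4} (−1)^j C(4,j)·(4−j)!.
Computing: 24 − 24 + 12 − 4 + 1 = 9.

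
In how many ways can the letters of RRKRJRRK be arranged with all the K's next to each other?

42

Treat the 2 copies of K as a single block. The multiset to arrange is then {KK, J, R, R, R, R, R}, 7 items in all.
That gives (7)!/(5!) = 42 arrangements.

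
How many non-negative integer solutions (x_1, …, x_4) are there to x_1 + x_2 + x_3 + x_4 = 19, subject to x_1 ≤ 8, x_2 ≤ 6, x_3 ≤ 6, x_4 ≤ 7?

156

By stars and bars, unrestricted non-negative solutions to x_1+…+x_4 = 19 number C(19+3,3) = 1540.
Subtract solutions that violate a single cap (substitute x_i' = x_i − (cap_i+1)): x_1 ≥ 9 gives C(13,3) = 286; x_2 ≥ 7 gives C(15,3) = 455; x_3 ≥ 7 gives C(15,3) = 455; x_4 ≥ 8 gives C(14,3) = 364. Together 1560.
Add back pairs where two caps are both exceeded: 20 + 20 + 10 + 56 + 35 + 35 = 176.
By inclusion–exclusion the count is 1540 − 1560 + 176 = 156.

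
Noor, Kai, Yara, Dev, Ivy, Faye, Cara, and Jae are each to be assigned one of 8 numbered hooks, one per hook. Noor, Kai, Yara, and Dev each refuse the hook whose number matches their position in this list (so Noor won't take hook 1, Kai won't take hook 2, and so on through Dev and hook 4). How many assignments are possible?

Let Aᵢ (for 1 ≤ i ≤ 4) be the placements that put person i in their forbidden hook. Any j of these fix j positions, leaving (8−j)! ways to fill the rest, and there are C(4,j) ways to pick which j.
By inclusion–exclusion, the number of valid placements is Σ_{j=0}^{4} (−1)^j C(4,j)·(8−j)!.
Computing: 40320 − 20160 + 4320 − 480 + 24 = 24024.

24024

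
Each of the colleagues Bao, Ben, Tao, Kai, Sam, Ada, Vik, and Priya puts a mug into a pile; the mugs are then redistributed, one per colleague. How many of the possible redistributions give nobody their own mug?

Let Aᵢ be the assignments in which colleague i gets their own mug. We want the size of the complement of A₁∪…∪A_8.
By inclusion–exclusion this is Σ_{j=0}^{8} (−1)^j C(8,j)·(8−j)!.
Computing: 40320 − 40320 + 20160 − 6720 + 1680 − 336 + 56 − 8 + 1 = 14833.

14833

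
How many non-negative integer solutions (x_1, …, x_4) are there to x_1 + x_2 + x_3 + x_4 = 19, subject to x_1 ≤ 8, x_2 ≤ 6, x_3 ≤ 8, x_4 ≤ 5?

Ignoring the caps, the number of non-negative solutions to x_1+…+x_4 = 19 is C(22,3) = 1540.
Subtract solutions that violate a single cap (substitute x_i' = x_i − (cap_i+1)): x_1 ≥ 9 gives C(13,3) = 286; x_2 ≥ 7 gives C(15,3) = 455; x_3 ≥ 9 gives C(13,3) = 286; x_4 ≥ 6 gives C(16,3) = 560. Together 1587.
Add back pairs where two caps are both exceeded: 20 + 4 + 35 + 20 + 84 + 35 = 198.
By inclusion–exclusion the count is 1540 − 1587 + 198 = 151.

151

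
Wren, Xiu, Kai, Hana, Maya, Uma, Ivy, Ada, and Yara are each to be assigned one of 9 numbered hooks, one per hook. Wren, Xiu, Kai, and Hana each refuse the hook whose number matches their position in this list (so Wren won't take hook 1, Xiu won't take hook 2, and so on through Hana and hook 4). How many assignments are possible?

Let Aᵢ (for 1 ≤ i ≤ 4) be the placements that put person i in their forbidden hook. Any j of these fix j positions, leaving (9−j)! ways to fill the rest, and there are C(4,j) ways to pick which j.
By inclusion–exclusion, the number of valid placements is Σ_{j=0}^{4} (−1)^j C(4,j)·(9−j)!.
Computing: 362880 − 161280 + 30240 − 2880 + 120 = 229080.

229080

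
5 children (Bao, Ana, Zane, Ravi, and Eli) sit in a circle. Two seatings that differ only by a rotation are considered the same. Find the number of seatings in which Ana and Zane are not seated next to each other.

12

Without the restriction there are (4)! = 24 seatings.
Those with Ana next to Zane: fuse the pair into one unit and seat 4 units around a circle — 2·(3)! = 12.
Subtracting, 24 − 12 = 12.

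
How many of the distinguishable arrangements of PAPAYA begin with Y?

With the first slot taken by Y, it remains to arrange the other 5 letters (PAPAA).
Those 5 letters have A appearing 3 times and P appearing twice, giving (5)!/(3!·2!) = 10.

10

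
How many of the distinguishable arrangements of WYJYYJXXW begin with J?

1680

Fix J in the first position and arrange the remaining 8 letters.
Those 8 letters have W appearing twice, X appearing twice, and Y appearing 3 times, giving (8)!/(3!·2!·2!) = 1680.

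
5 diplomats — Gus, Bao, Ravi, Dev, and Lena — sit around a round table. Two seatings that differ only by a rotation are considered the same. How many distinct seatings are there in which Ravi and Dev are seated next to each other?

Glue Ravi and Dev into a block (2 internal orders). Seating 4 units around a circle gives (3)! arrangements.
So 2 × (3)! = 2 × 6 = 12.

12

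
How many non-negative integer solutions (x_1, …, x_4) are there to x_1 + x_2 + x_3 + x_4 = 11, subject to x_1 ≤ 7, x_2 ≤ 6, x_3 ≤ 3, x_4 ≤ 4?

116

Without the upper bounds there are C(14,3) = 364 ways to split 11 among 4 variables.
Subtract solutions that violate a single cap (substitute x_i' = x_i − (cap_i+1)): x_1 ≥ 8 gives C(6,3) = 20; x_2 ≥ 7 gives C(7,3) = 35; x_3 ≥ 4 gives C(10,3) = 120; x_4 ≥ 5 gives C(9,3) = 84. Together 259.
Add back pairs where two caps are both exceeded: 0 + 0 + 0 + 1 + 0 + 10 = 11.
By inclusion–exclusion the count is 364 − 259 + 11 = 116.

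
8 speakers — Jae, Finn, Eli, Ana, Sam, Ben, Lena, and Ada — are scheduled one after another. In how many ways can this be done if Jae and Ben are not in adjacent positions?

There are 8! = 40320 arrangements in all. If Jae and Ben are adjacent, merging them into one block gives 2·(7)! = 10080 arrangements.
So 40320 − 10080 = 30240 arrangements keep them apart.

30240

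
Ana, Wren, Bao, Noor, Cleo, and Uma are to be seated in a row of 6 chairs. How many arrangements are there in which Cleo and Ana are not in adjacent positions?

There are 6! = 720 arrangements in all. If Cleo and Ana are adjacent, merging them into one block gives 2·(5)! = 240 arrangements.
Complementary counting: 720 − 240 = 480.

480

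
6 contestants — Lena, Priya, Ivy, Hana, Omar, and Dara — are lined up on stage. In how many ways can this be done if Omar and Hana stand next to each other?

Treat {Omar, Hana} as a single unit. There are 5 units to order, and the pair itself can be ordered 2 ways.
That gives 2 × 5! = 2 × 120 = 240.

240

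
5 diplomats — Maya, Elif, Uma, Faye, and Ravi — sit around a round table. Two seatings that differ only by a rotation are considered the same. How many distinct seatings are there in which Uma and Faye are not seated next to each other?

Without the restriction there are (4)! = 24 seatings.
Those with Uma next to Faye: fuse the pair into one unit and seat 4 units around a circle — 2·(3)! = 12.
Subtracting, 24 − 12 = 12.

12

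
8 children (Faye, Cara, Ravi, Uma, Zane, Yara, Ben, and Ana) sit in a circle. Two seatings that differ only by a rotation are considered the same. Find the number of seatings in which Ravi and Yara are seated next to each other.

1440

Glue Ravi and Yara into a block (2 internal orders). Seating 7 units around a circle gives (6)! arrangements.
So 2 × (6)! = 2 × 720 = 1440.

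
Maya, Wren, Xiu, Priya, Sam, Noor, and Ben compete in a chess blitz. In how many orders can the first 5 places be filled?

2520

There are 7 choices for 1st place, 6 for 2nd, and so on down to 3 for position 5.
That gives 7 × 6 × 5 × 4 × 3 = 2520.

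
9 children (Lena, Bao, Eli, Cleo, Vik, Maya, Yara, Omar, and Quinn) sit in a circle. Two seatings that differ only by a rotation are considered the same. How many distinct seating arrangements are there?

Seat Lena anywhere (absorbing the rotational symmetry), then permute the other 8: (8)! = 40320.

40320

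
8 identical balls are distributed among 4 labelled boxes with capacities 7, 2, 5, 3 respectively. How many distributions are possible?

By stars and bars, unrestricted non-negative solutions to x_1+…+x_4 = 8 number C(8+3,3) = 165.
Subtract solutions that violate a single cap (substitute x_i' = x_i − (cap_i+1)): x_1 ≥ 8 gives C(3,3) = 1; x_2 ≥ 3 gives C(8,3) = 56; x_3 ≥ 6 gives C(5,3) = 10; x_4 ≥ 4 gives C(7,3) = 35. Together 102.
Add back pairs where two caps are both exceeded: 0 + 0 + 0 + 0 + 4 + 0 = 4.
By inclusion–exclusion the count is 165 − 102 + 4 = 67.

67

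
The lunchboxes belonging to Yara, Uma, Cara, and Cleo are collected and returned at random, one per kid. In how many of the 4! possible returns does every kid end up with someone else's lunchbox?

9

Count assignments avoiding every fixed point. For any j of the 4 kids fixed to their own lunchbox, the other 4−j can be arranged in (4−j)! ways.
By inclusion–exclusion this is Σ_{j=0}^{4} (−1)^j C(4,j)·(4−j)!.
Computing: 24 − 24 + 12 − 4 + 1 = 9.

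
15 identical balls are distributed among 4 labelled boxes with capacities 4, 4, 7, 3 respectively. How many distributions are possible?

Ignoring the caps, the number of non-negative solutions to x_1+…+x_4 = 15 is C(18,3) = 816.
Subtract solutions that violate a single cap (substitute x_i' = x_i − (cap_i+1)): x_1 ≥ 5 gives C(13,3) = 286; x_2 ≥ 5 gives C(13,3) = 286; x_3 ≥ 8 gives C(10,3) = 120; x_4 ≥ 4 gives C(14,3) = 364. Together 1056.
Add back pairs where two caps are both exceeded: 56 + 10 + 84 + 10 + 84 + 20 = 264.
Subtract triples: 0 + 4 + 0 + 0 = 4.
By inclusion–exclusion the count is 816 − 1056 + 264 − 4 = 20.

20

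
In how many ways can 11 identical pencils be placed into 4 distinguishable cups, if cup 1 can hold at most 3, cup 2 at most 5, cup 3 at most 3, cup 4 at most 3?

Without the upper bounds there are C(14,3) = 364 ways to split 11 among 4 cups.
Subtract solutions that violate a single cap (substitute x_i' = x_i − (cap_i+1)): x_1 ≥ 4 gives C(10,3) = 120; x_2 ≥ 6 gives C(8,3) = 56; x_3 ≥ 4 gives C(10,3) = 120; x_4 ≥ 4 gives C(10,3) = 120. Together 416.
Add back pairs where two caps are both exceeded: 4 + 20 + 20 + 4 + 4 + 20 = 72.
By inclusion–exclusion the count is 364 − 416 + 72 = 20.

20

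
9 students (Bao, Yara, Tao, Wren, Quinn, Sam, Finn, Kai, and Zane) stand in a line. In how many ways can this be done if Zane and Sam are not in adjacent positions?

282240

Of the 9! = 362880 arrangements, those with Zane and Sam adjacent number 2 × 8! = 80640 (treat the pair as a block with 2 internal orders).
Complementary counting: 362880 − 80640 = 282240.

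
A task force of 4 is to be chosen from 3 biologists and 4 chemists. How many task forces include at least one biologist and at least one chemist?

34

Unrestricted: C(7,4) = 35 ways to pick any 4 of the 7.
Selections missing a whole group: no biologists → C(4,4) = 1; no chemists → C(3,4) = 0.
Both groups omitted at once is impossible, so 35 − 1 = 34.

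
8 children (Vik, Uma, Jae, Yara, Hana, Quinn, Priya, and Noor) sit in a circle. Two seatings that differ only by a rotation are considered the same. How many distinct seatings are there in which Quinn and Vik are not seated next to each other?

3600

All circular seatings of 8 people number (7)! = 5040.
Seatings with Quinn beside Vik: treat them as a block with 2 internal orders, giving 2 × (6)! = 1440.
Subtracting, 5040 − 1440 = 3600.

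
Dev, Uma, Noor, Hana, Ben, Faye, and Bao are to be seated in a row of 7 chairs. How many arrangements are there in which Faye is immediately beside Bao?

Treat {Faye, Bao} as a single unit. There are 6 units to order, and the pair itself can be ordered 2 ways.
That gives 2 × 6! = 2 × 720 = 1440.

1440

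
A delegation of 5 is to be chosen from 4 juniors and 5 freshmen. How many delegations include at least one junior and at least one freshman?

125

Unrestricted: C(9,5) = 126 ways to pick any 5 of the 9.
Selections missing a whole group: no juniors → C(5,5) = 1; no freshmen → C(4,5) = 0.
Both groups omitted at once is impossible, so 126 − 1 = 125.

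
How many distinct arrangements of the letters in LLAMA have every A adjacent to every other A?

Treat the 2 copies of A as a single block. The multiset to arrange is then {AA, L, L, M}, 4 items in all.
That gives (4)!/(2!) = 12 arrangements.

12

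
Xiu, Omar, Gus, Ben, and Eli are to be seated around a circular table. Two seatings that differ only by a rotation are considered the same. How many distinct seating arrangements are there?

24

Fix one person's seat to break rotational symmetry; the remaining 4 people can be arranged in (4)! = 24 ways.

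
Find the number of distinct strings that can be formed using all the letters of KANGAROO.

Letter multiplicities in KANGAROO: A×2, G×1, K×1, N×1, O×2, R×1.
The number of distinct arrangements is 8!/(2!·2!) = 40320/4 = 10080.

10080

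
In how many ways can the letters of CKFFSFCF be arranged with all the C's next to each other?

210

Treat the 2 copies of C as a single block. The multiset to arrange is then {CC, F, F, F, F, K, S}, 7 items in all.
That gives (7)!/(4!) = 210 arrangements.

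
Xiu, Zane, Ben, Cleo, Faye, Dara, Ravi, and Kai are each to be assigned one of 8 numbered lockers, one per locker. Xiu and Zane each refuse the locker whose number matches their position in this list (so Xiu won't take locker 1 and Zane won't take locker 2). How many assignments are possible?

30960

Let Aᵢ (for i ∈ {1, 2}) be the placements that put person i in their forbidden locker. Any j of these fix j positions, leaving (8−j)! ways to fill the rest, and there are C(2,j) ways to pick which j.
By inclusion–exclusion, the number of valid placements is Σ_{j=0}^{2} (−1)^j C(2,j)·(8−j)!.
Computing: 40320 − 10080 + 720 = 30960.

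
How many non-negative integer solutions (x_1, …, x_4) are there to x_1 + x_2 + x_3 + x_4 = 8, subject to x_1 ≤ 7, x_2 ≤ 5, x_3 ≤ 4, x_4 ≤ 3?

Ignoring the caps, the number of non-negative solutions to x_1+…+x_4 = 8 is C(11,3) = 165.
Subtract solutions that violate a single cap (substitute x_i' = x_i − (cap_i+1)): x_1 ≥ 8 gives C(3,3) = 1; x_2 ≥ 6 gives C(5,3) = 10; x_3 ≥ 5 gives C(6,3) = 20; x_4 ≥ 4 gives C(7,3) = 35. Together 66.
No two caps can be exceeded simultaneously, so the pair terms are all 0.
By inclusion–exclusion the count is 165 − 66 + 0 = 99.

99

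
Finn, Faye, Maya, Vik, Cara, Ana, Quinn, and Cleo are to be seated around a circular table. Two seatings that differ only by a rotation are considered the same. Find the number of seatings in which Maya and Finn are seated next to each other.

1440

Treat {Maya, Finn} as one unit (2 internal orders) and seat the resulting 7 units around the table: (6)! circular arrangements.
So 2 × (6)! = 2 × 720 = 1440.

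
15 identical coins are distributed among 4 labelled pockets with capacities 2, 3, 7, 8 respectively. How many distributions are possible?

42

Without the upper bounds there are C(18,3) = 816 ways to split 15 among 4 pockets.
Subtract solutions that violate a single cap (substitute x_i' = x_i − (cap_i+1)): x_1 ≥ 3 gives C(15,3) = 455; x_2 ≥ 4 gives C(14,3) = 364; x_3 ≥ 8 gives C(10,3) = 120; x_4 ≥ 9 gives C(9,3) = 84. Together 1023.
Add back pairs where two caps are both exceeded: 165 + 35 + 20 + 20 + 10 + 0 = 250.
Subtract triples: 1 + 0 + 0 + 0 = 1.
By inclusion–exclusion the count is 816 − 1023 + 250 − 1 = 42.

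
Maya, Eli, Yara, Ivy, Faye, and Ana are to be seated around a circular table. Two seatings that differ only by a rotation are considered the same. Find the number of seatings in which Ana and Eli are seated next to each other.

Glue Ana and Eli into a block (2 internal orders). Seating 5 units around a circle gives (4)! arrangements.
So 2 × (4)! = 2 × 24 = 48.

48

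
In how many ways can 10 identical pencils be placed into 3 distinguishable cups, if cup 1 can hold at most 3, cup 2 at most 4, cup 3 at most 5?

Ignoring the caps, the number of non-negative solutions to x_1+…+x_3 = 10 is C(12,2) = 66.
Subtract solutions that violate a single cap (substitute x_i' = x_i − (cap_i+1)): x_1 ≥ 4 gives C(8,2) = 28; x_2 ≥ 5 gives C(7,2) = 21; x_3 ≥ 6 gives C(6,2) = 15. Together 64.
Add back pairs where two caps are both exceeded: 3 + 1 + 0 = 4.
By inclusion–exclusion the count is 66 − 64 + 4 = 6.

6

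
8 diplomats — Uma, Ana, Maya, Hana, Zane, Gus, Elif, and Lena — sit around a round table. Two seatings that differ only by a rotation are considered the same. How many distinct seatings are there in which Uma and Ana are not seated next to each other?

3600

Without the restriction there are (7)! = 5040 seatings.
Those with Uma next to Ana: fuse the pair into one unit and seat 7 units around a circle — 2·(6)! = 1440.
Subtracting, 5040 − 1440 = 3600.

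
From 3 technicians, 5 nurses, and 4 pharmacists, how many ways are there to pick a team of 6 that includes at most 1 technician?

Split by how many technicians are chosen (0 through 1).
Sum: C(3,0)·C(9,6) + C(3,1)·C(9,5) = 84 + 378 = 462.

462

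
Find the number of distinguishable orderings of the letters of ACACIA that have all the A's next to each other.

Treat the 3 copies of A as a single block. The multiset to arrange is then {AAA, C, C, I}, 4 items in all.
That gives (4)!/(2!) = 12 arrangements.

12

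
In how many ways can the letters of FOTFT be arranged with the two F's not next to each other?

Total arrangements of FOTFT: 5!/(2!·2!) = 30.
If the two F's are adjacent, glue them into one block, leaving 4 items to arrange: (4)!/(2!) = 12 ways.
Subtracting, 30 − 12 = 18 arrangements keep the F's apart.

18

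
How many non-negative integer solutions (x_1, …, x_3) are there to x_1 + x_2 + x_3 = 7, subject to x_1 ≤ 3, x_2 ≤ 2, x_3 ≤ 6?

11

By stars and bars, unrestricted non-negative solutions to x_1+…+x_3 = 7 number C(7+2,2) = 36.
Subtract solutions that violate a single cap (substitute x_i' = x_i − (cap_i+1)): x_1 ≥ 4 gives C(5,2) = 10; x_2 ≥ 3 gives C(6,2) = 15; x_3 ≥ 7 gives C(2,2) = 1. Together 26.
Add back pairs where two caps are both exceeded: 1 + 0 + 0 = 1.
By inclusion–exclusion the count is 36 − 26 + 1 = 11.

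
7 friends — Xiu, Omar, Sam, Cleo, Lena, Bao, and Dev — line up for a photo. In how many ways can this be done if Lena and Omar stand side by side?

Treat {Lena, Omar} as a single unit. There are 6 units to order, and the pair itself can be ordered 2 ways.
So the count is 2·(6)! = 1440.

1440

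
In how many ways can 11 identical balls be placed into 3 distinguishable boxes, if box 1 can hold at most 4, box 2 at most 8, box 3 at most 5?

Without the upper bounds there are C(13,2) = 78 ways to split 11 among 3 boxes.
Subtract solutions that violate a single cap (substitute x_i' = x_i − (cap_i+1)): x_1 ≥ 5 gives C(8,2) = 28; x_2 ≥ 9 gives C(4,2) = 6; x_3 ≥ 6 gives C(7,2) = 21. Together 55.
Add back pairs where two caps are both exceeded: 0 + 1 + 0 = 1.
By inclusion–exclusion the count is 78 − 55 + 1 = 24.

24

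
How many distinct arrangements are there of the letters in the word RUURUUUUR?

Letter multiplicities in RUURUUUUR: R×3, U×6.
So there are 9! / (6!·3!) = 84 distinguishable arrangements.

84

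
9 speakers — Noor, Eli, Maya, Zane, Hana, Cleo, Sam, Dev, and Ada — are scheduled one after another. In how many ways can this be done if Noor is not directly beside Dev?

There are 9! = 362880 arrangements in all. If Noor and Dev are adjacent, merging them into one block gives 2·(8)! = 80640 arrangements.
So 362880 − 80640 = 282240 arrangements keep them apart.

282240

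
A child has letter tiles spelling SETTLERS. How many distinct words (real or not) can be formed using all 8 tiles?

5040

The 8 letters of SETTLERS have repeats: E appearing twice, S appearing twice, and T appearing twice.
So there are 8! / (2!·2!·2!) = 5040 distinguishable arrangements.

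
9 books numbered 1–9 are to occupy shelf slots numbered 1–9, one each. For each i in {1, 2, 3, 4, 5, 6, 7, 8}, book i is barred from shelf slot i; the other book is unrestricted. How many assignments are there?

148329

Let Aᵢ (for 1 ≤ i ≤ 8) be the placements that put book i in its forbidden shelf slot. Any j of these fix j positions, leaving (9−j)! ways to fill the rest, and there are C(8,j) ways to pick which j.
By inclusion–exclusion, the number of valid placements is Σ_{j=0}^{8} (−1)^j C(8,j)·(9−j)!.
Computing: 362880 − 322560 + 141120 − 40320 + 8400 − 1344 + 168 − 16 + 1 = 148329.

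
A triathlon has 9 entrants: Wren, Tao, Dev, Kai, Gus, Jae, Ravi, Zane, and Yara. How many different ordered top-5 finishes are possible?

This is an ordered selection of 5 from 9: P(9,5).
That gives 9 × 8 × 7 × 6 × 5 = 15120.

15120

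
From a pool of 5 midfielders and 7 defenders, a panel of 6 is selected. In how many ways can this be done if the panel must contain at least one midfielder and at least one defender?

917

With no constraint there are C(12,6) = 924 possible selections.
Selections missing a whole group: no midfielders → C(7,6) = 7; no defenders → C(5,6) = 0.
Both groups omitted at once is impossible, so 924 − 7 = 917.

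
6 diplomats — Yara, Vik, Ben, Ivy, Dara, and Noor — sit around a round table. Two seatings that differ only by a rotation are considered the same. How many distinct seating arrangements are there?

Fix one person's seat to break rotational symmetry; the remaining 5 people can be arranged in (5)! = 120 ways.

120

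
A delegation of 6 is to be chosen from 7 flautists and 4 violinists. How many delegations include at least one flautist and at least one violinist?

Unrestricted: C(11,6) = 462 ways to pick any 6 of the 11.
Subtract selections that omit an entire group: no flautists → C(4,6) = 0; no violinists → C(7,6) = 7.
Both groups omitted at once is impossible, so 462 − 7 = 455.

455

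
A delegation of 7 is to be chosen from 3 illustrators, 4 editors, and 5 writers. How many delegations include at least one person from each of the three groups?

Total 7-person selections from all 12: C(12,7) = 792.
Subtract selections that omit an entire group: no illustrators → C(9,7) = 36; no editors → C(8,7) = 8; no writers → C(7,7) = 1.
Add back selections omitting two groups (i.e. drawn from a single group): C(3,7) + C(4,7) + C(5,7) = 0.
By inclusion–exclusion: 792 − 45 + 0 = 747.

747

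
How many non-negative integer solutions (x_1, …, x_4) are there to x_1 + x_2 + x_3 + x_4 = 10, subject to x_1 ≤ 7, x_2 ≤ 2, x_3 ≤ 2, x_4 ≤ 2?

Ignoring the caps, the number of non-negative solutions to x_1+…+x_4 = 10 is C(13,3) = 286.
Subtract solutions that violate a single cap (substitute x_i' = x_i − (cap_i+1)): x_1 ≥ 8 gives C(5,3) = 10; x_2 ≥ 3 gives C(10,3) = 120; x_3 ≥ 3 gives C(10,3) = 120; x_4 ≥ 3 gives C(10,3) = 120. Together 370.
Add back pairs where two caps are both exceeded: 0 + 0 + 0 + 35 + 35 + 35 = 105.
Subtract triples: 0 + 0 + 0 + 4 = 4.
By inclusion–exclusion the count is 286 − 370 + 105 − 4 = 17.

17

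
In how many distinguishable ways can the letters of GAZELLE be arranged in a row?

1260

Letter multiplicities in GAZELLE: A×1, E×2, G×1, L×2, Z×1.
The number of distinct arrangements is 7!/(2!·2!) = 5040/4 = 1260.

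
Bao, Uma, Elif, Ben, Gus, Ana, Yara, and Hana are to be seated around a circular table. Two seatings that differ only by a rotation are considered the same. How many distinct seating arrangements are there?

5040

Fix one person's seat to break rotational symmetry; the remaining 7 people can be arranged in (7)! = 5040 ways.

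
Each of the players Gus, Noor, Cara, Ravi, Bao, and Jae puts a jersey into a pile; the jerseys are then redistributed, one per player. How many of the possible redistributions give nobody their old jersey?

This is the derangement count D_6: permutations of 6 items with no fixed point.
By inclusion–exclusion this is Σ_{j=0}^{6} (−1)^j C(6,j)·(6−j)!.
Computing: 720 − 720 + 360 − 120 + 30 − 6 + 1 = 265.

265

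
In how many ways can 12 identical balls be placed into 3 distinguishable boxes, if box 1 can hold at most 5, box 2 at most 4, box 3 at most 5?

By stars and bars, unrestricted non-negative solutions to x_1+…+x_3 = 12 number C(12+2,2) = 91.
Subtract solutions that violate a single cap (substitute x_i' = x_i − (cap_i+1)): x_1 ≥ 6 gives C(8,2) = 28; x_2 ≥ 5 gives C(9,2) = 36; x_3 ≥ 6 gives C(8,2) = 28. Together 92.
Add back pairs where two caps are both exceeded: 3 + 1 + 3 = 7.
By inclusion–exclusion the count is 91 − 92 + 7 = 6.

6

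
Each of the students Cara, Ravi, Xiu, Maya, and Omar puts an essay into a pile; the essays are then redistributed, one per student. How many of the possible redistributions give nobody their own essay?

Count assignments avoiding every fixed point. For any j of the 5 students fixed to their own essay, the other 5−j can be arranged in (5−j)! ways.
By inclusion–exclusion this is Σ_{j=0}^{5} (−1)^j C(5,j)·(5−j)!.
Computing: 120 − 120 + 60 − 20 + 5 − 1 = 44.

44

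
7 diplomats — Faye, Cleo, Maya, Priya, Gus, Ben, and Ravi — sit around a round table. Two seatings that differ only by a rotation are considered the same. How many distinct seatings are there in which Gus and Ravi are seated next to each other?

240

Treat {Gus, Ravi} as one unit (2 internal orders) and seat the resulting 6 units around the table: (5)! circular arrangements.
So 2 × (5)! = 2 × 120 = 240.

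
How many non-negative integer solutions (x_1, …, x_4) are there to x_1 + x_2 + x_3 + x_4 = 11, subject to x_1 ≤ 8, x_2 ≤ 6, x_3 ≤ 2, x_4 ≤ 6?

127

By stars and bars, unrestricted non-negative solutions to x_1+…+x_4 = 11 number C(11+3,3) = 364.
Subtract solutions that violate a single cap (substitute x_i' = x_i − (cap_i+1)): x_1 ≥ 9 gives C(5,3) = 10; x_2 ≥ 7 gives C(7,3) = 35; x_3 ≥ 3 gives C(11,3) = 165; x_4 ≥ 7 gives C(7,3) = 35. Together 245.
Add back pairs where two caps are both exceeded: 0 + 0 + 0 + 4 + 0 + 4 = 8.
By inclusion–exclusion the count is 364 − 245 + 8 = 127.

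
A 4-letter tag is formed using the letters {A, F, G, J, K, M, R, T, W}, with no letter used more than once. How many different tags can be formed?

3024

Choose and order 4 of the 9 symbols: the first letter has 9 options, the next 8, then 7, 6.
9 × 8 × 7 × 6 = 3024.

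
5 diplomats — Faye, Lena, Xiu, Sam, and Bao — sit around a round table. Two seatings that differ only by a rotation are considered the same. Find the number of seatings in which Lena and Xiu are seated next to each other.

12

Treat {Lena, Xiu} as one unit (2 internal orders) and seat the resulting 4 units around the table: (3)! circular arrangements.
So 2 × (3)! = 2 × 6 = 12.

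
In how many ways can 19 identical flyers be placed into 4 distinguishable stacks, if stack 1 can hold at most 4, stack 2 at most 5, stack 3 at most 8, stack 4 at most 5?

20

Ignoring the caps, the number of non-negative solutions to x_1+…+x_4 = 19 is C(22,3) = 1540.
Subtract solutions that violate a single cap (substitute x_i' = x_i − (cap_i+1)): x_1 ≥ 5 gives C(17,3) = 680; x_2 ≥ 6 gives C(16,3) = 560; x_3 ≥ 9 gives C(13,3) = 286; x_4 ≥ 6 gives C(16,3) = 560. Together 2086.
Add back pairs where two caps are both exceeded: 165 + 56 + 165 + 35 + 120 + 35 = 576.
Subtract triples: 0 + 10 + 0 + 0 = 10.
By inclusion–exclusion the count is 1540 − 2086 + 576 − 10 = 20.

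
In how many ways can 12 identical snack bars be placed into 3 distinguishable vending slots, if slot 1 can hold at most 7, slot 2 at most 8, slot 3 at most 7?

Ignoring the caps, the number of non-negative solutions to x_1+…+x_3 = 12 is C(14,2) = 91.
Subtract solutions that violate a single cap (substitute x_i' = x_i − (cap_i+1)): x_1 ≥ 8 gives C(6,2) = 15; x_2 ≥ 9 gives C(5,2) = 10; x_3 ≥ 8 gives C(6,2) = 15. Together 40.
No two caps can be exceeded simultaneously, so the pair terms are all 0.
By inclusion–exclusion the count is 91 − 40 + 0 = 51.

51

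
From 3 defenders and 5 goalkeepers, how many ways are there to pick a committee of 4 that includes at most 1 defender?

Split by how many defenders are chosen (0 through 1).
Sum: C(3,0)·C(5,4) + C(3,1)·C(5,3) = 5 + 30 = 35.

35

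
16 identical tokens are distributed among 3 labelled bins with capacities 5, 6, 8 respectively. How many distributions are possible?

10

By stars and bars, unrestricted non-negative solutions to x_1+…+x_3 = 16 number C(16+2,2) = 153.
Subtract solutions that violate a single cap (substitute x_i' = x_i − (cap_i+1)): x_1 ≥ 6 gives C(12,2) = 66; x_2 ≥ 7 gives C(11,2) = 55; x_3 ≥ 9 gives C(9,2) = 36. Together 157.
Add back pairs where two caps are both exceeded: 10 + 3 + 1 = 14.
By inclusion–exclusion the count is 153 − 157 + 14 = 10.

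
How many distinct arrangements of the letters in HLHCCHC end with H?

With the last slot taken by H, it remains to arrange the other 6 letters (LHCCHC).
Those 6 letters have C appearing 3 times and H appearing twice, giving (6)!/(3!·2!) = 60.

60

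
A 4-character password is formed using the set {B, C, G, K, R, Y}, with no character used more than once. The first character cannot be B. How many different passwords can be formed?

300

The first character has 6−1 = 5 choices (anything except B).
The remaining 3 characters are filled from the other 5 symbols without repetition: 5 × 4 × 3 = 60.
Total: 5 × 60 = 300.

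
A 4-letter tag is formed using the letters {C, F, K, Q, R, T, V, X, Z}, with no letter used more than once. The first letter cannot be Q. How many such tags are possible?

The first letter has 9−1 = 8 choices (anything except Q).
The remaining 3 letters are filled from the other 8 symbols without repetition: 8 × 7 × 6 = 336.
Total: 8 × 336 = 2688.

2688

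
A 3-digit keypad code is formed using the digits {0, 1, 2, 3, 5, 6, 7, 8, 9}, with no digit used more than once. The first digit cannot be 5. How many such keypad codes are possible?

The first digit has 9−1 = 8 choices (anything except 5).
The remaining 2 digits are filled from the other 8 symbols without repetition: 8 × 7 = 56.
Total: 8 × 56 = 448.

448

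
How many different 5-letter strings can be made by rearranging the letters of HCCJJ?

30

HCCJJ has 5 letters with C appearing twice and J appearing twice.
Dividing 5! = 120 by 2!·2! = 4 for the repeated letters gives 30.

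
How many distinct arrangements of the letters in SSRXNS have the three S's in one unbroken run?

24

Treat the 3 copies of S as a single block. The multiset to arrange is then {SSS, N, R, X}, 4 items in all.
All 4 items are distinct, so there are (4)! = 24 arrangements.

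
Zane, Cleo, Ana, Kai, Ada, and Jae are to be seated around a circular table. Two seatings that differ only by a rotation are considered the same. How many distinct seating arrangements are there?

120

Seat Zane anywhere (absorbing the rotational symmetry), then permute the other 5: (5)! = 120.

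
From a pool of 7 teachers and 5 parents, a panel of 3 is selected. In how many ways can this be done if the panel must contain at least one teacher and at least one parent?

175

Total 3-person selections from all 12: C(12,3) = 220.
Subtract selections that omit an entire group: no teachers → C(5,3) = 10; no parents → C(7,3) = 35.
Both groups omitted at once is impossible, so 220 − 45 = 175.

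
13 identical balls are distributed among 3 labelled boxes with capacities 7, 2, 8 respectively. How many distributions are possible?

12

By stars and bars, unrestricted non-negative solutions to x_1+…+x_3 = 13 number C(13+2,2) = 105.
Subtract solutions that violate a single cap (substitute x_i' = x_i − (cap_i+1)): x_1 ≥ 8 gives C(7,2) = 21; x_2 ≥ 3 gives C(12,2) = 66; x_3 ≥ 9 gives C(6,2) = 15. Together 102.
Add back pairs where two caps are both exceeded: 6 + 0 + 3 = 9.
By inclusion–exclusion the count is 105 − 102 + 9 = 12.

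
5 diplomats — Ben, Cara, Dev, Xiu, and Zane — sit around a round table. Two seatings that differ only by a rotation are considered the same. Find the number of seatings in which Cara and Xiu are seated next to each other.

12

Glue Cara and Xiu into a block (2 internal orders). Seating 4 units around a circle gives (3)! arrangements.
So 2 × (3)! = 2 × 6 = 12.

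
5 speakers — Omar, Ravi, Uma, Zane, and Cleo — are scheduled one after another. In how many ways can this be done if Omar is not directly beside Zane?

Of the 5! = 120 arrangements, those with Omar and Zane adjacent number 2 × 4! = 48 (treat the pair as a block with 2 internal orders).
So 120 − 48 = 72 arrangements keep them apart.

72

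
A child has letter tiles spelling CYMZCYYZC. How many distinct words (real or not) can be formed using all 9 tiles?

5040

Letter multiplicities in CYMZCYYZC: C×3, M×1, Y×3, Z×2.
The number of distinct arrangements is 9!/(3!·3!·2!) = 362880/72 = 5040.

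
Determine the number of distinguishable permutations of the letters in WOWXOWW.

The 7 letters of WOWXOWW have repeats: O appearing twice and W appearing 4 times.
The number of distinct arrangements is 7!/(4!·2!) = 5040/48 = 105.

105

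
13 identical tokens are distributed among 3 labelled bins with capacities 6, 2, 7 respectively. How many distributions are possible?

Without the upper bounds there are C(15,2) = 105 ways to split 13 among 3 bins.
Subtract solutions that violate a single cap (substitute x_i' = x_i − (cap_i+1)): x_1 ≥ 7 gives C(8,2) = 28; x_2 ≥ 3 gives C(12,2) = 66; x_3 ≥ 8 gives C(7,2) = 21. Together 115.
Add back pairs where two caps are both exceeded: 10 + 0 + 6 = 16.
By inclusion–exclusion the count is 105 − 115 + 16 = 6.

6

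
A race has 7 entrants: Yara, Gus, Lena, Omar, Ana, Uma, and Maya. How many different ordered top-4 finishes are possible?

This is an ordered selection of 4 from 7: P(7,4).
That gives 7 × 6 × 5 × 4 = 840.

840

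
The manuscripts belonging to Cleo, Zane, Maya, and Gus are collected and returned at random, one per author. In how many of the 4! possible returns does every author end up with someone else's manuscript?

Let Aᵢ be the assignments in which author i gets their own manuscript. We want the size of the complement of A₁∪…∪A_4.
By inclusion–exclusion this is Σ_{j=0}^{4} (−1)^j C(4,j)·(4−j)!.
Computing: 24 − 24 + 12 − 4 + 1 = 9.

9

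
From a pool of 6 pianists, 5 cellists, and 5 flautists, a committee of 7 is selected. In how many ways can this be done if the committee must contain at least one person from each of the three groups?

Unrestricted: C(16,7) = 11440 ways to pick any 7 of the 16.
Selections missing a whole group: no pianists → C(10,7) = 120; no cellists → C(11,7) = 330; no flautists → C(11,7) = 330.
Add back selections omitting two groups (i.e. drawn from a single group): C(6,7) + C(5,7) + C(5,7) = 0.
By inclusion–exclusion: 11440 − 780 + 0 = 10660.

10660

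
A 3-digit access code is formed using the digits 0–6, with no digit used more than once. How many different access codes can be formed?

Choose and order 3 of the 7 symbols: the first digit has 7 options, the next 6, then 5.
7 × 6 × 5 = 210.

210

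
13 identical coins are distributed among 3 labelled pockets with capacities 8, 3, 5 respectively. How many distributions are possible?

By stars and bars, unrestricted non-negative solutions to x_1+…+x_3 = 13 number C(13+2,2) = 105.
Subtract solutions that violate a single cap (substitute x_i' = x_i − (cap_i+1)): x_1 ≥ 9 gives C(6,2) = 15; x_2 ≥ 4 gives C(11,2) = 55; x_3 ≥ 6 gives C(9,2) = 36. Together 106.
Add back pairs where two caps are both exceeded: 1 + 0 + 10 = 11.
By inclusion–exclusion the count is 105 − 106 + 11 = 10.

10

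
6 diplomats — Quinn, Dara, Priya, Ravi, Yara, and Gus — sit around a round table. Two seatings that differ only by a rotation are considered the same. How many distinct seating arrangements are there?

Around a circle, 6 distinct people have 6!/6 = (5)! = 120 rotationally distinct seatings.

120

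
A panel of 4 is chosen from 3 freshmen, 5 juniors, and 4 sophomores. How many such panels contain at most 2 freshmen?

486

Split by how many freshmen are chosen (0 through 2).
Sum: C(3,0)·C(9,4) + C(3,1)·C(9,3) + C(3,2)·C(9,2) = 126 + 252 + 108 = 486.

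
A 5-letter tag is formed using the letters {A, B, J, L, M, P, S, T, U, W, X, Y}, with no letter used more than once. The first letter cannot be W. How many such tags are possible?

The first letter has 12−1 = 11 choices (anything except W).
The remaining 4 letters are filled from the other 11 symbols without repetition: 11 × 10 × 9 × 8 = 7920.
Total: 11 × 7920 = 87120.

87120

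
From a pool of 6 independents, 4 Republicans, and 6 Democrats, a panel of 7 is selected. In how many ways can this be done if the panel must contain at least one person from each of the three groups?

Unrestricted: C(16,7) = 11440 ways to pick any 7 of the 16.
Subtract selections that omit an entire group: no independents → C(10,7) = 120; no Republicans → C(12,7) = 792; no Democrats → C(10,7) = 120.
Add back selections omitting two groups (i.e. drawn from a single group): C(6,7) + C(4,7) + C(6,7) = 0.
By inclusion–exclusion: 11440 − 1032 + 0 = 10408.

10408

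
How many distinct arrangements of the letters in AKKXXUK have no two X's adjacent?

Total arrangements of AKKXXUK: 7!/(3!·2!) = 420.
Arrangements with the X's together: treat XX as one letter, giving (6)!/(3!) = 120.
Hence 420 − 120 = 300.

300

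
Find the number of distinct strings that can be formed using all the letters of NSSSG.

20

Letter multiplicities in NSSSG: G×1, N×1, S×3.
Dividing 5! = 120 by 3! = 6 for the repeated letters gives 20.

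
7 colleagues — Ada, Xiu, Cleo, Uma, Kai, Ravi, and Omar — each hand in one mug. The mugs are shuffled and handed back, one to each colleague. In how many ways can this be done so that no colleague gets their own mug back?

1854

This is the derangement count D_7: permutations of 7 items with no fixed point.
By inclusion–exclusion this is Σ_{j=0}^{7} (−1)^j C(7,j)·(7−j)!.
Computing: 5040 − 5040 + 2520 − 840 + 210 − 42 + 7 − 1 = 1854.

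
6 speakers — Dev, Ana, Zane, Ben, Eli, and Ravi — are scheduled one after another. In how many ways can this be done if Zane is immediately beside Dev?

Treat {Zane, Dev} as a single unit. There are 5 units to order, and the pair itself can be ordered 2 ways.
That gives 2 × 5! = 2 × 120 = 240.

240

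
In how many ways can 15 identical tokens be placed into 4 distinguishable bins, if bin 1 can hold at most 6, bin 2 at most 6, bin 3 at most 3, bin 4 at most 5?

52

Without the upper bounds there are C(18,3) = 816 ways to split 15 among 4 bins.
Subtract solutions that violate a single cap (substitute x_i' = x_i − (cap_i+1)): x_1 ≥ 7 gives C(11,3) = 165; x_2 ≥ 7 gives C(11,3) = 165; x_3 ≥ 4 gives C(14,3) = 364; x_4 ≥ 6 gives C(12,3) = 220. Together 914.
Add back pairs where two caps are both exceeded: 4 + 35 + 10 + 35 + 10 + 56 = 150.
By inclusion–exclusion the count is 816 − 914 + 150 = 52.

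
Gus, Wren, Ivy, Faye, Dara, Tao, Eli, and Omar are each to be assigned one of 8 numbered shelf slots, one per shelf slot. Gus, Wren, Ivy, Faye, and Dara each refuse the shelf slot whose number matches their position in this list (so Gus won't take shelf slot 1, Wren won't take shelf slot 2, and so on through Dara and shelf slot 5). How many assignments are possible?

21234

Let Aᵢ (for 1 ≤ i ≤ 5) be the placements that put person i in their forbidden shelf slot. Any j of these fix j positions, leaving (8−j)! ways to fill the rest, and there are C(5,j) ways to pick which j.
By inclusion–exclusion, the number of valid placements is Σ_{j=0}^{5} (−1)^j C(5,j)·(8−j)!.
Computing: 40320 − 25200 + 7200 − 1200 + 120 − 6 = 21234.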